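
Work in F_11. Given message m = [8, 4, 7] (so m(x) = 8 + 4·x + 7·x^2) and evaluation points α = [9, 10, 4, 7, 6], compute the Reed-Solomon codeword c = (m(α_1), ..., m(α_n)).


c = [6, 0, 4, 5, 9]

Message polynomial: m(x) = 8 + 4·x + 7·x^2 (mod 11).
For each evaluation point α_i, compute m(α_i) mod 11:
  α_1 = 9: Horner steps 7 → 1 → 6, so m(9) = 6.
  α_2 = 10: Horner steps 7 → 8 → 0, so m(10) = 0.
  α_3 = 4: Horner steps 7 → 10 → 4, so m(4) = 4.
  α_4 = 7: Horner steps 7 → 9 → 5, so m(7) = 5.
  α_5 = 6: Horner steps 7 → 2 → 9, so m(6) = 9.
Codeword c = [6, 0, 4, 5, 9] ∈ F_11^5.


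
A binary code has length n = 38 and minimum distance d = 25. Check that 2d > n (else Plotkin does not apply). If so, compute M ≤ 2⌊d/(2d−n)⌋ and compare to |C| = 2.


Plotkin bound M ≤ 4; given |C| = 2 ≤ bound (satisfied).

Check applicability: 2d = 50, n = 38.
2d − n = 12 > 0, so Plotkin applies.
Compute d/(2d−n) = 25/12 ≈ 2.0833.
⌊d/(2d−n)⌋ = 2.
Plotkin bound: M ≤ 2·2 = 4.
Given |C| = 2, check: satisfied.
This |C| is below the Plotkin bound.


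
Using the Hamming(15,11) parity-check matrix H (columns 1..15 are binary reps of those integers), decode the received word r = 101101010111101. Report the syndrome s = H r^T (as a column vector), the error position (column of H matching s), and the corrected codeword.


s = (0, 1, 1, 1)^T, error position = 7, corrected codeword c = 101101110111101

Compute s = H r^T mod 2 one row at a time:
  s_1 = 1 + 0 + 1 + 1 + 1 + 1 + 0 + 1 = 6 ≡ 0 (mod 2).
  s_2 = 1 + 0 + 1 + 0 + 1 + 1 + 0 + 1 = 5 ≡ 1 (mod 2).
  s_3 = 0 + 1 + 1 + 0 + 1 + 1 + 0 + 1 = 5 ≡ 1 (mod 2).
  s_4 = 1 + 1 + 0 + 0 + 0 + 1 + 1 + 1 = 5 ≡ 1 (mod 2).
s = (0, 1, 1, 1)^T — this equals column 7 of H (binary 0111), so error is at position 7.
Correct: flip bit 7 of r = 101101010111101 to get c = 101101110111101.


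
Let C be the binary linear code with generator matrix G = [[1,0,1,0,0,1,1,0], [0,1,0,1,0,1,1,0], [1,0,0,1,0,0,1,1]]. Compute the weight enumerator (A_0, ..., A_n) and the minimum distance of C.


Weight distribution: A_0 = 1, A_4 = 7. Minimum distance d = 4.

Enumerate all 2^3 = 8 messages m ∈ F_2^3.
For each, compute codeword c = mG in F_2^8, then tally its weight.
  m = 000 → c = 00000000, weight = 0.
  m = 100 → c = 10100110, weight = 4.
  m = 010 → c = 01010110, weight = 4.
  m = 110 → c = 11110000, weight = 4.
  m = 001 → c = 10010011, weight = 4.
  m = 101 → c = 00110101, weight = 4.
  m = 011 → c = 11000101, weight = 4.
  m = 111 → c = 01100011, weight = 4.
Tally weights:
  weight 0: 1 codewords.
  weight 4: 7 codewords.
Minimum distance d = smallest w > 0 with A_w > 0 = 4.
Sanity: Σ A_w = 8 = 2^3 = 8 ✓.


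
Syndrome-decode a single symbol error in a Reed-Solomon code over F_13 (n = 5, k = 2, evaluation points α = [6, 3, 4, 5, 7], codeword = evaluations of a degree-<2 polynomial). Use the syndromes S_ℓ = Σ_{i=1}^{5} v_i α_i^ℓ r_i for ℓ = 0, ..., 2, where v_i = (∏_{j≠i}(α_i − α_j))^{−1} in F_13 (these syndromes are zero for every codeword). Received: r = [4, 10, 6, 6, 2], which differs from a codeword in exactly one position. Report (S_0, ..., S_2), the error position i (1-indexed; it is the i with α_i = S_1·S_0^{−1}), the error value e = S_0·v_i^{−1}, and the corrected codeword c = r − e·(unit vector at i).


S = (9, 10, 1), error at position 3, error magnitude e = 11, c = [4, 10, 8, 6, 2].

Step 1: column multipliers v_i = (∏_{j≠i}(α_i − α_j))^{−1} mod 13.
  i = 1 (α = 6): (6−3)(6−4)(6−5)(6−7) = 3·2·1·(−1) = −6 ≡ 7, so v_1 = 7^{−1} = 2 (mod 13).
  i = 2 (α = 3): (3−6)(3−4)(3−5)(3−7) = (−3)·(−1)·(−2)·(−4) = 24 ≡ 11, so v_2 = 11^{−1} = 6 (mod 13).
  i = 3 (α = 4): (4−6)(4−3)(4−5)(4−7) = (−2)·1·(−1)·(−3) = −6 ≡ 7, so v_3 = 7^{−1} = 2 (mod 13).
  i = 4 (α = 5): (5−6)(5−3)(5−4)(5−7) = (−1)·2·1·(−2) = 4 ≡ 4, so v_4 = 4^{−1} = 10 (mod 13).
  i = 5 (α = 7): (7−6)(7−3)(7−4)(7−5) = 1·4·3·2 = 24 ≡ 11, so v_5 = 11^{−1} = 6 (mod 13).
  v = [2, 6, 2, 10, 6].
Step 2: syndromes of r = [4, 10, 6, 6, 2] (all sums mod 13).
  S_0 = Σ v_i r_i = 2·4 + 6·10 + 2·6 + 10·6 + 6·2 = 152 ≡ 9.
  S_1 = Σ v_i α_i r_i = 2·6·4 + 6·3·10 + 2·4·6 + 10·5·6 + 6·7·2 = 660 ≡ 10.
  α_i^2 mod 13 = [10, 9, 3, 12, 10].
  S_2 = Σ v_i α_i^2 r_i = 2·10·4 + 6·9·10 + 2·3·6 + 10·12·6 + 6·10·2 = 1496 ≡ 1.
  S = (9, 10, 1) ≠ 0, so r is not a codeword (an error is present).
Step 3: locate the error. For a single error e at position i, S_ℓ = v_i·e·α_i^ℓ, so α_err = S_1/S_0.
  S_0^{−1} = 9^{−1} = 3 (mod 13), so α_err = 10·3 = 30 ≡ 4 = α_3. Error position i = 3.
  Consistency check: S_2/S_1 = 1·4 = 4 ≡ 4 = α_err ✓ (single-error assumption holds).
Step 4: error magnitude e = S_0/v_3 = S_0·∏_{j≠3}(α_3 − α_j) = 9·7 = 63 ≡ 11 (mod 13).
Step 5: correct position 3: c_3 = r_3 − e = 6 − 11 ≡ 8 (mod 13). Hence c = [4, 10, 8, 6, 2].
  Check: interpolating c through the α_i gives m(x) = 3 + 11·x (degree < 2) with m(α_i) = c_i for every i, so c is indeed a codeword.


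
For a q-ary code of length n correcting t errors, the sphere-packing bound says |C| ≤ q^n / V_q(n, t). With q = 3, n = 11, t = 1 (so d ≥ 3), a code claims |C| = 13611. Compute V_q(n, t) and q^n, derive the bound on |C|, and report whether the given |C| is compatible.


V_q(n, t) = 23, q^n = 177147, Hamming bound = 7702, |C| = 13611 > bound (violated).

Step 1: Compute V_q(n, t) = Σ_{j=0}^1 C(n, j) (q−1)^j.
  j = 0: C(11,0)·(2)^0 = 1·1 = 1.
  j = 1: C(11,1)·(2)^1 = 11·2 = 22.
  V_q(n, t) = 1 + 22 = 23.
Step 2: q^n = 3^11 = 177147.
Step 3: Hamming bound ⌊q^n / V_q(n,t)⌋ = ⌊177147/23⌋ = 7702.
Step 4: Compare |C| = 13611 to 7702: violated.
The claimed |C| lies above the Hamming bound, so no 3-ary code of length 11 with d ≥ 3 can have 13611 codewords.


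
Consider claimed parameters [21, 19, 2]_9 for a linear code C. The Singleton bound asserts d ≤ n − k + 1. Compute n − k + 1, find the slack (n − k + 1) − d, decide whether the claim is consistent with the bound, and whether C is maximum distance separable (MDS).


Singleton RHS = n − k + 1 = 3, slack = 1, bound satisfied, not MDS.

Singleton bound: d ≤ n − k + 1.
Here n = 21, k = 19, so n − k + 1 = 3.
Given d = 2, check d ≤ 3: YES.
Slack = (n − k + 1) − d = 1.
The code is NOT MDS (slack = 1 > 0).
Description: the claimed parameters are [21, 19, 2]_9; such a code would be non-MDS.


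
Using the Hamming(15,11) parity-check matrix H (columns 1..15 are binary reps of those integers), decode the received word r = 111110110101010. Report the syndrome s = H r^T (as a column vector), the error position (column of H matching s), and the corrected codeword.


s = (0, 1, 1, 0)^T, error position = 6, corrected codeword c = 111111110101010

Compute s = H r^T mod 2 one row at a time:
  s_1 = 1 + 0 + 1 + 0 + 1 + 0 + 1 + 0 = 4 ≡ 0 (mod 2).
  s_2 = 1 + 1 + 0 + 1 + 1 + 0 + 1 + 0 = 5 ≡ 1 (mod 2).
  s_3 = 1 + 1 + 0 + 1 + 1 + 0 + 1 + 0 = 5 ≡ 1 (mod 2).
  s_4 = 1 + 1 + 1 + 1 + 0 + 0 + 0 + 0 = 4 ≡ 0 (mod 2).
s = (0, 1, 1, 0)^T — this equals column 6 of H (binary 0110), so error is at position 6.
Correct: flip bit 6 of r = 111110110101010 to get c = 111111110101010.


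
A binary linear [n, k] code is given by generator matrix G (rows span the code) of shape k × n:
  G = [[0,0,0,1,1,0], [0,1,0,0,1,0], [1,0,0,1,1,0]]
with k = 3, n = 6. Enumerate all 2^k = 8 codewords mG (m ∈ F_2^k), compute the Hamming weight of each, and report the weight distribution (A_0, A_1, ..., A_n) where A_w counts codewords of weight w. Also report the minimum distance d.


Weight distribution: A_0 = 1, A_1 = 1, A_2 = 3, A_3 = 3. Minimum distance d = 1.

Enumerate all 2^3 = 8 messages m ∈ F_2^3.
For each, compute codeword c = mG in F_2^6, then tally its weight.
  m = 000 → c = 000000, weight = 0.
  m = 100 → c = 000110, weight = 2.
  m = 010 → c = 010010, weight = 2.
  m = 110 → c = 010100, weight = 2.
  m = 001 → c = 100110, weight = 3.
  m = 101 → c = 100000, weight = 1.
  m = 011 → c = 110100, weight = 3.
  m = 111 → c = 110010, weight = 3.
Tally weights:
  weight 0: 1 codewords.
  weight 1: 1 codewords.
  weight 2: 3 codewords.
  weight 3: 3 codewords.
Minimum distance d = smallest w > 0 with A_w > 0 = 1.
Sanity: Σ A_w = 8 = 2^3 = 8 ✓.


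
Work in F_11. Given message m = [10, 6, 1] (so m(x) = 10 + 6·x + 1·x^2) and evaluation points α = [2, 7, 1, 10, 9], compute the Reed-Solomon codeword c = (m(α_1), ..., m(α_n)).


c = [4, 2, 6, 5, 2]

Message polynomial: m(x) = 10 + 6·x + 1·x^2 (mod 11).
For each evaluation point α_i, compute m(α_i) mod 11:
  α_1 = 2: Horner steps 1 → 8 → 4, so m(2) = 4.
  α_2 = 7: Horner steps 1 → 2 → 2, so m(7) = 2.
  α_3 = 1: Horner steps 1 → 7 → 6, so m(1) = 6.
  α_4 = 10: Horner steps 1 → 5 → 5, so m(10) = 5.
  α_5 = 9: Horner steps 1 → 4 → 2, so m(9) = 2.
Codeword c = [4, 2, 6, 5, 2] ∈ F_11^5.


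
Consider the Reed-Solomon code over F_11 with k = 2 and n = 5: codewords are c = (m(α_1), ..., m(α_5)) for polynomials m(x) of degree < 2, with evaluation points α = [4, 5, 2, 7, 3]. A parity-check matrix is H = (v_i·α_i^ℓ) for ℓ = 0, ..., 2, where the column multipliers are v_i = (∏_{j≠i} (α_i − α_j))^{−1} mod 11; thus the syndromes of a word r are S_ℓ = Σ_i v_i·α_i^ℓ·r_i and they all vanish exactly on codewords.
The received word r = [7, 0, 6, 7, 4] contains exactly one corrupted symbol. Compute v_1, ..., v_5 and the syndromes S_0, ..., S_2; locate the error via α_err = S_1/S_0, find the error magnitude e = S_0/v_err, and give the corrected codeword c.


S = (10, 7, 6), error at position 1, error magnitude e = 5, c = [2, 0, 6, 7, 4].

Step 1: column multipliers v_i = (∏_{j≠i}(α_i − α_j))^{−1} mod 11.
  i = 1 (α = 4): (4−5)(4−2)(4−7)(4−3) = (−1)·2·(−3)·1 = 6 ≡ 6, so v_1 = 6^{−1} = 2 (mod 11).
  i = 2 (α = 5): (5−4)(5−2)(5−7)(5−3) = 1·3·(−2)·2 = −12 ≡ 10, so v_2 = 10^{−1} = 10 (mod 11).
  i = 3 (α = 2): (2−4)(2−5)(2−7)(2−3) = (−2)·(−3)·(−5)·(−1) = 30 ≡ 8, so v_3 = 8^{−1} = 7 (mod 11).
  i = 4 (α = 7): (7−4)(7−5)(7−2)(7−3) = 3·2·5·4 = 120 ≡ 10, so v_4 = 10^{−1} = 10 (mod 11).
  i = 5 (α = 3): (3−4)(3−5)(3−2)(3−7) = (−1)·(−2)·1·(−4) = −8 ≡ 3, so v_5 = 3^{−1} = 4 (mod 11).
  v = [2, 10, 7, 10, 4].
Step 2: syndromes of r = [7, 0, 6, 7, 4] (all sums mod 11).
  S_0 = Σ v_i r_i = 2·7 + 10·0 + 7·6 + 10·7 + 4·4 = 142 ≡ 10.
  S_1 = Σ v_i α_i r_i = 2·4·7 + 10·5·0 + 7·2·6 + 10·7·7 + 4·3·4 = 678 ≡ 7.
  α_i^2 mod 11 = [5, 3, 4, 5, 9].
  S_2 = Σ v_i α_i^2 r_i = 2·5·7 + 10·3·0 + 7·4·6 + 10·5·7 + 4·9·4 = 732 ≡ 6.
  S = (10, 7, 6) ≠ 0, so r is not a codeword (an error is present).
Step 3: locate the error. For a single error e at position i, S_ℓ = v_i·e·α_i^ℓ, so α_err = S_1/S_0.
  S_0^{−1} = 10^{−1} = 10 (mod 11), so α_err = 7·10 = 70 ≡ 4 = α_1. Error position i = 1.
  Consistency check: S_2/S_1 = 6·8 = 48 ≡ 4 = α_err ✓ (single-error assumption holds).
Step 4: error magnitude e = S_0/v_1 = S_0·∏_{j≠1}(α_1 − α_j) = 10·6 = 60 ≡ 5 (mod 11).
Step 5: correct position 1: c_1 = r_1 − e = 7 − 5 ≡ 2 (mod 11). Hence c = [2, 0, 6, 7, 4].
  Check: interpolating c through the α_i gives m(x) = 10 + 9·x (degree < 2) with m(α_i) = c_i for every i, so c is indeed a codeword.


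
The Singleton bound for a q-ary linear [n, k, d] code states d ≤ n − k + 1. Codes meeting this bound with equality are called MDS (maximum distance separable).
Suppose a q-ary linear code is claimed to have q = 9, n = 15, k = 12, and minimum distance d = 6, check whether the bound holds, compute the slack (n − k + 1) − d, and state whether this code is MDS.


Singleton RHS = n − k + 1 = 4, slack = -2, bound violated (no such code; not MDS).

Singleton bound: d ≤ n − k + 1.
Here n = 15, k = 12, so n − k + 1 = 4.
Given d = 6, check d ≤ 4: NO.
Slack = (n − k + 1) − d = -2.
The slack is negative: d = 6 exceeds n − k + 1 = 4 by 2, so the Singleton bound is violated and no linear [15, 12, 6]_9 code can exist. In particular it is not MDS (MDS requires d = n − k + 1 exactly).
Description: the claimed parameters are [15, 12, 6]_9; such a code would be impossible (violates the Singleton bound).


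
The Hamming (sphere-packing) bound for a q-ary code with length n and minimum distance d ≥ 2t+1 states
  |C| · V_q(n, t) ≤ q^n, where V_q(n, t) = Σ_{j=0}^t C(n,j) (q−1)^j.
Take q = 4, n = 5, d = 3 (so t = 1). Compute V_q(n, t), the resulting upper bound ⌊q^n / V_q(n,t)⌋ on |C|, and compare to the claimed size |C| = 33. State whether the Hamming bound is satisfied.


V_q(n, t) = 16, q^n = 1024, Hamming bound = 64, |C| = 33 ≤ bound (satisfied).

Step 1: Compute V_q(n, t) = Σ_{j=0}^1 C(n, j) (q−1)^j.
  j = 0: C(5,0)·(3)^0 = 1·1 = 1.
  j = 1: C(5,1)·(3)^1 = 5·3 = 15.
  V_q(n, t) = 1 + 15 = 16.
Step 2: q^n = 4^5 = 1024.
Step 3: Hamming bound ⌊q^n / V_q(n,t)⌋ = ⌊1024/16⌋ = 64.
Step 4: Compare |C| = 33 to 64: satisfied.
The claimed |C| lies below the Hamming bound.


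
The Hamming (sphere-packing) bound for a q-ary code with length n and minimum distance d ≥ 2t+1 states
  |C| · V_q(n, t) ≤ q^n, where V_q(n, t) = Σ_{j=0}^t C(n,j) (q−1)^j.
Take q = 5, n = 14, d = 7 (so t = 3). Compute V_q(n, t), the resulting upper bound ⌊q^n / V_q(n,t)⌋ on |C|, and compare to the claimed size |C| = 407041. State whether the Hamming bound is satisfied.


V_q(n, t) = 24809, q^n = 6103515625, Hamming bound = 246020, |C| = 407041 > bound (violated).

Step 1: Compute V_q(n, t) = Σ_{j=0}^3 C(n, j) (q−1)^j.
  j = 0: C(14,0)·(4)^0 = 1·1 = 1.
  j = 1: C(14,1)·(4)^1 = 14·4 = 56.
  j = 2: C(14,2)·(4)^2 = 91·16 = 1456.
  j = 3: C(14,3)·(4)^3 = 364·64 = 23296.
  V_q(n, t) = 1 + 56 + 1456 + 23296 = 24809.
Step 2: q^n = 5^14 = 6103515625.
Step 3: Hamming bound ⌊q^n / V_q(n,t)⌋ = ⌊6103515625/24809⌋ = 246020.
Step 4: Compare |C| = 407041 to 246020: violated.
The claimed |C| lies above the Hamming bound, so no 5-ary code of length 14 with d ≥ 7 can have 407041 codewords.


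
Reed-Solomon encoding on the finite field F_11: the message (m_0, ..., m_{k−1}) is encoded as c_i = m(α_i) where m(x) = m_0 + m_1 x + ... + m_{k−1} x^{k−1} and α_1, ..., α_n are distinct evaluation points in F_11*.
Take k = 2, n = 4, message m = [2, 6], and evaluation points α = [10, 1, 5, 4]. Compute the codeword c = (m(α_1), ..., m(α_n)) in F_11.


c = [7, 8, 10, 4]

Message polynomial: m(x) = 2 + 6·x (mod 11).
For each evaluation point α_i, compute m(α_i) mod 11:
  α_1 = 10: Horner steps 6 → 7, so m(10) = 7.
  α_2 = 1: Horner steps 6 → 8, so m(1) = 8.
  α_3 = 5: Horner steps 6 → 10, so m(5) = 10.
  α_4 = 4: Horner steps 6 → 4, so m(4) = 4.
Codeword c = [7, 8, 10, 4] ∈ F_11^4.


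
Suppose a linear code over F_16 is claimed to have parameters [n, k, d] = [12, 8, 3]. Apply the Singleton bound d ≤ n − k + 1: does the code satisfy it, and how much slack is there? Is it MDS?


Singleton RHS = n − k + 1 = 5, slack = 2, bound satisfied, not MDS.

Singleton bound: d ≤ n − k + 1.
Here n = 12, k = 8, so n − k + 1 = 5.
Given d = 3, check d ≤ 5: YES.
Slack = (n − k + 1) − d = 2.
The code is NOT MDS (slack = 2 > 0).
Description: the claimed parameters are [12, 8, 3]_16; such a code would be non-MDS.


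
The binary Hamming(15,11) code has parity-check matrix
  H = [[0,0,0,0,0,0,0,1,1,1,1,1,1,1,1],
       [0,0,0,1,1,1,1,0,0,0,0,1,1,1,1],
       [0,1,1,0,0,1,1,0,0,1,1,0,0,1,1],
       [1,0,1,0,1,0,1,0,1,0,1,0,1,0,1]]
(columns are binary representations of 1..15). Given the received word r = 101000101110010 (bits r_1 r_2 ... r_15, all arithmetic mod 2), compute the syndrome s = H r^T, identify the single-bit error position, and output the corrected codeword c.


s = (0, 0, 1, 1)^T, error position = 3, corrected codeword c = 100000101110010

Compute s = H r^T mod 2 one row at a time:
  s_1 = 0 + 1 + 1 + 1 + 0 + 0 + 1 + 0 = 4 ≡ 0 (mod 2).
  s_2 = 0 + 0 + 0 + 1 + 0 + 0 + 1 + 0 = 2 ≡ 0 (mod 2).
  s_3 = 0 + 1 + 0 + 1 + 1 + 1 + 1 + 0 = 5 ≡ 1 (mod 2).
  s_4 = 1 + 1 + 0 + 1 + 1 + 1 + 0 + 0 = 5 ≡ 1 (mod 2).
s = (0, 0, 1, 1)^T — this equals column 3 of H (binary 0011), so error is at position 3.
Correct: flip bit 3 of r = 101000101110010 to get c = 100000101110010.


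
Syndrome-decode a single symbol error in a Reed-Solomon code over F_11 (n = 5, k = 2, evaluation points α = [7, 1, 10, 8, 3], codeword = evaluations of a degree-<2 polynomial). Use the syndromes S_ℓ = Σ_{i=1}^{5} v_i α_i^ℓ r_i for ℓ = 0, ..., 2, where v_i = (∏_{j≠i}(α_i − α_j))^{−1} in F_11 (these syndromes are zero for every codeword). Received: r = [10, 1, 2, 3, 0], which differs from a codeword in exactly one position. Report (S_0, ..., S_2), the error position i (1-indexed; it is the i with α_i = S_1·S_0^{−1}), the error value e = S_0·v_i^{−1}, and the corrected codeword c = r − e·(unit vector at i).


S = (2, 3, 10), error at position 1, error magnitude e = 1, c = [9, 1, 2, 3, 0].

Step 1: column multipliers v_i = (∏_{j≠i}(α_i − α_j))^{−1} mod 11.
  i = 1 (α = 7): (7−1)(7−10)(7−8)(7−3) = 6·(−3)·(−1)·4 = 72 ≡ 6, so v_1 = 6^{−1} = 2 (mod 11).
  i = 2 (α = 1): (1−7)(1−10)(1−8)(1−3) = (−6)·(−9)·(−7)·(−2) = 756 ≡ 8, so v_2 = 8^{−1} = 7 (mod 11).
  i = 3 (α = 10): (10−7)(10−1)(10−8)(10−3) = 3·9·2·7 = 378 ≡ 4, so v_3 = 4^{−1} = 3 (mod 11).
  i = 4 (α = 8): (8−7)(8−1)(8−10)(8−3) = 1·7·(−2)·5 = −70 ≡ 7, so v_4 = 7^{−1} = 8 (mod 11).
  i = 5 (α = 3): (3−7)(3−1)(3−10)(3−8) = (−4)·2·(−7)·(−5) = −280 ≡ 6, so v_5 = 6^{−1} = 2 (mod 11).
  v = [2, 7, 3, 8, 2].
Step 2: syndromes of r = [10, 1, 2, 3, 0] (all sums mod 11).
  S_0 = Σ v_i r_i = 2·10 + 7·1 + 3·2 + 8·3 + 2·0 = 57 ≡ 2.
  S_1 = Σ v_i α_i r_i = 2·7·10 + 7·1·1 + 3·10·2 + 8·8·3 + 2·3·0 = 399 ≡ 3.
  α_i^2 mod 11 = [5, 1, 1, 9, 9].
  S_2 = Σ v_i α_i^2 r_i = 2·5·10 + 7·1·1 + 3·1·2 + 8·9·3 + 2·9·0 = 329 ≡ 10.
  S = (2, 3, 10) ≠ 0, so r is not a codeword (an error is present).
Step 3: locate the error. For a single error e at position i, S_ℓ = v_i·e·α_i^ℓ, so α_err = S_1/S_0.
  S_0^{−1} = 2^{−1} = 6 (mod 11), so α_err = 3·6 = 18 ≡ 7 = α_1. Error position i = 1.
  Consistency check: S_2/S_1 = 10·4 = 40 ≡ 7 = α_err ✓ (single-error assumption holds).
Step 4: error magnitude e = S_0/v_1 = S_0·∏_{j≠1}(α_1 − α_j) = 2·6 = 12 ≡ 1 (mod 11).
Step 5: correct position 1: c_1 = r_1 − e = 10 − 1 ≡ 9 (mod 11). Hence c = [9, 1, 2, 3, 0].
  Check: interpolating c through the α_i gives m(x) = 7 + 5·x (degree < 2) with m(α_i) = c_i for every i, so c is indeed a codeword.


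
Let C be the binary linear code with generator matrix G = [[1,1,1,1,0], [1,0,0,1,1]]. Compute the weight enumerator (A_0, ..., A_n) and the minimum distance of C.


Weight distribution: A_0 = 1, A_3 = 2, A_4 = 1. Minimum distance d = 3.

Enumerate all 2^2 = 4 messages m ∈ F_2^2.
For each, compute codeword c = mG in F_2^5, then tally its weight.
  m = 00 → c = 00000, weight = 0.
  m = 10 → c = 11110, weight = 4.
  m = 01 → c = 10011, weight = 3.
  m = 11 → c = 01101, weight = 3.
Tally weights:
  weight 0: 1 codewords.
  weight 3: 2 codewords.
  weight 4: 1 codewords.
Minimum distance d = smallest w > 0 with A_w > 0 = 3.
Sanity: Σ A_w = 4 = 2^2 = 4 ✓.


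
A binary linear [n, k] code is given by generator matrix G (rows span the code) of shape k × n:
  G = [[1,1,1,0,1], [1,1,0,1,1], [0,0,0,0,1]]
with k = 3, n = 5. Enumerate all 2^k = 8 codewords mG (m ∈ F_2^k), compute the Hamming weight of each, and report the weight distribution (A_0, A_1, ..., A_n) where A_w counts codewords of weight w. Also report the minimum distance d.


Weight distribution: A_0 = 1, A_1 = 1, A_2 = 1, A_3 = 3, A_4 = 2. Minimum distance d = 1.

Enumerate all 2^3 = 8 messages m ∈ F_2^3.
For each, compute codeword c = mG in F_2^5, then tally its weight.
  m = 000 → c = 00000, weight = 0.
  m = 100 → c = 11101, weight = 4.
  m = 010 → c = 11011, weight = 4.
  m = 110 → c = 00110, weight = 2.
  m = 001 → c = 00001, weight = 1.
  m = 101 → c = 11100, weight = 3.
  m = 011 → c = 11010, weight = 3.
  m = 111 → c = 00111, weight = 3.
Tally weights:
  weight 0: 1 codewords.
  weight 1: 1 codewords.
  weight 2: 1 codewords.
  weight 3: 3 codewords.
  weight 4: 2 codewords.
Minimum distance d = smallest w > 0 with A_w > 0 = 1.
Sanity: Σ A_w = 8 = 2^3 = 8 ✓.


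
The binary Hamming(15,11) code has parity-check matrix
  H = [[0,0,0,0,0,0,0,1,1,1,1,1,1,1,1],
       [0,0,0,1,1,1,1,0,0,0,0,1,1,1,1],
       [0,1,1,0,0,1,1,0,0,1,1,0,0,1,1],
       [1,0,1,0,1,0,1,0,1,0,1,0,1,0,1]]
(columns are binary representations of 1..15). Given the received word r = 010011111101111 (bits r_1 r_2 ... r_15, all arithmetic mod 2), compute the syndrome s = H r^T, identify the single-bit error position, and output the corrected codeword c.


s = (1, 1, 0, 1)^T, error position = 13, corrected codeword c = 010011111101011

Compute s = H r^T mod 2 one row at a time:
  s_1 = 1 + 1 + 1 + 0 + 1 + 1 + 1 + 1 = 7 ≡ 1 (mod 2).
  s_2 = 0 + 1 + 1 + 1 + 1 + 1 + 1 + 1 = 7 ≡ 1 (mod 2).
  s_3 = 1 + 0 + 1 + 1 + 1 + 0 + 1 + 1 = 6 ≡ 0 (mod 2).
  s_4 = 0 + 0 + 1 + 1 + 1 + 0 + 1 + 1 = 5 ≡ 1 (mod 2).
s = (1, 1, 0, 1)^T — this equals column 13 of H (binary 1101), so error is at position 13.
Correct: flip bit 13 of r = 010011111101111 to get c = 010011111101011.


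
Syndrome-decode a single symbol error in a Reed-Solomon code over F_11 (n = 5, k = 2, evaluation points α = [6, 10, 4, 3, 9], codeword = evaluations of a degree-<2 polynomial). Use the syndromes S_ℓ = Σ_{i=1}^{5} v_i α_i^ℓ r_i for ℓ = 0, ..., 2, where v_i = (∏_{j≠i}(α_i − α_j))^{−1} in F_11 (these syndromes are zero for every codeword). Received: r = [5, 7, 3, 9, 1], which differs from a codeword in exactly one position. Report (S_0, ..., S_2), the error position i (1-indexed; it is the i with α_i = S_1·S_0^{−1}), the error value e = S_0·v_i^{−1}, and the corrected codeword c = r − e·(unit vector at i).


S = (9, 3, 1), error at position 3, error magnitude e = 10, c = [5, 7, 4, 9, 1].

Step 1: column multipliers v_i = (∏_{j≠i}(α_i − α_j))^{−1} mod 11.
  i = 1 (α = 6): (6−10)(6−4)(6−3)(6−9) = (−4)·2·3·(−3) = 72 ≡ 6, so v_1 = 6^{−1} = 2 (mod 11).
  i = 2 (α = 10): (10−6)(10−4)(10−3)(10−9) = 4·6·7·1 = 168 ≡ 3, so v_2 = 3^{−1} = 4 (mod 11).
  i = 3 (α = 4): (4−6)(4−10)(4−3)(4−9) = (−2)·(−6)·1·(−5) = −60 ≡ 6, so v_3 = 6^{−1} = 2 (mod 11).
  i = 4 (α = 3): (3−6)(3−10)(3−4)(3−9) = (−3)·(−7)·(−1)·(−6) = 126 ≡ 5, so v_4 = 5^{−1} = 9 (mod 11).
  i = 5 (α = 9): (9−6)(9−10)(9−4)(9−3) = 3·(−1)·5·6 = −90 ≡ 9, so v_5 = 9^{−1} = 5 (mod 11).
  v = [2, 4, 2, 9, 5].
Step 2: syndromes of r = [5, 7, 3, 9, 1] (all sums mod 11).
  S_0 = Σ v_i r_i = 2·5 + 4·7 + 2·3 + 9·9 + 5·1 = 130 ≡ 9.
  S_1 = Σ v_i α_i r_i = 2·6·5 + 4·10·7 + 2·4·3 + 9·3·9 + 5·9·1 = 652 ≡ 3.
  α_i^2 mod 11 = [3, 1, 5, 9, 4].
  S_2 = Σ v_i α_i^2 r_i = 2·3·5 + 4·1·7 + 2·5·3 + 9·9·9 + 5·4·1 = 837 ≡ 1.
  S = (9, 3, 1) ≠ 0, so r is not a codeword (an error is present).
Step 3: locate the error. For a single error e at position i, S_ℓ = v_i·e·α_i^ℓ, so α_err = S_1/S_0.
  S_0^{−1} = 9^{−1} = 5 (mod 11), so α_err = 3·5 = 15 ≡ 4 = α_3. Error position i = 3.
  Consistency check: S_2/S_1 = 1·4 = 4 ≡ 4 = α_err ✓ (single-error assumption holds).
Step 4: error magnitude e = S_0/v_3 = S_0·∏_{j≠3}(α_3 − α_j) = 9·6 = 54 ≡ 10 (mod 11).
Step 5: correct position 3: c_3 = r_3 − e = 3 − 10 ≡ 4 (mod 11). Hence c = [5, 7, 4, 9, 1].
  Check: interpolating c through the α_i gives m(x) = 2 + 6·x (degree < 2) with m(α_i) = c_i for every i, so c is indeed a codeword.


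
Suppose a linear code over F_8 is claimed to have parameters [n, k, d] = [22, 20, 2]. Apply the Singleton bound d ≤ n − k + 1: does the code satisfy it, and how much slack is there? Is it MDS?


Singleton RHS = n − k + 1 = 3, slack = 1, bound satisfied, not MDS.

Singleton bound: d ≤ n − k + 1.
Here n = 22, k = 20, so n − k + 1 = 3.
Given d = 2, check d ≤ 3: YES.
Slack = (n − k + 1) − d = 1.
The code is NOT MDS (slack = 1 > 0).
Description: the claimed parameters are [22, 20, 2]_8; such a code would be non-MDS.


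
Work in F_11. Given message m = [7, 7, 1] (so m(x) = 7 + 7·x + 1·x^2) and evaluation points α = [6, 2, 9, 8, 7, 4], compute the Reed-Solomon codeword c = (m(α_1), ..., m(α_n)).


c = [8, 3, 8, 6, 6, 7]

Message polynomial: m(x) = 7 + 7·x + 1·x^2 (mod 11).
For each evaluation point α_i, compute m(α_i) mod 11:
  α_1 = 6: Horner steps 1 → 2 → 8, so m(6) = 8.
  α_2 = 2: Horner steps 1 → 9 → 3, so m(2) = 3.
  α_3 = 9: Horner steps 1 → 5 → 8, so m(9) = 8.
  α_4 = 8: Horner steps 1 → 4 → 6, so m(8) = 6.
  α_5 = 7: Horner steps 1 → 3 → 6, so m(7) = 6.
  α_6 = 4: Horner steps 1 → 0 → 7, so m(4) = 7.
Codeword c = [8, 3, 8, 6, 6, 7] ∈ F_11^6.


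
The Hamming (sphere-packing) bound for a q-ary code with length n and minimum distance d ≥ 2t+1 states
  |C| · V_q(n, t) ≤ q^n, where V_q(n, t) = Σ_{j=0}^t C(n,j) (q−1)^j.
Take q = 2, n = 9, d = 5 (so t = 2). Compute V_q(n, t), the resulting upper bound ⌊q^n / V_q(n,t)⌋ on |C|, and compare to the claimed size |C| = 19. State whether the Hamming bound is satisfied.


V_q(n, t) = 46, q^n = 512, Hamming bound = 11, |C| = 19 > bound (violated).

Step 1: Compute V_q(n, t) = Σ_{j=0}^2 C(n, j) (q−1)^j.
  j = 0: C(9,0)·(1)^0 = 1·1 = 1.
  j = 1: C(9,1)·(1)^1 = 9·1 = 9.
  j = 2: C(9,2)·(1)^2 = 36·1 = 36.
  V_q(n, t) = 1 + 9 + 36 = 46.
Step 2: q^n = 2^9 = 512.
Step 3: Hamming bound ⌊q^n / V_q(n,t)⌋ = ⌊512/46⌋ = 11.
Step 4: Compare |C| = 19 to 11: violated.
The claimed |C| lies above the Hamming bound, so no 2-ary code of length 9 with d ≥ 5 can have 19 codewords.


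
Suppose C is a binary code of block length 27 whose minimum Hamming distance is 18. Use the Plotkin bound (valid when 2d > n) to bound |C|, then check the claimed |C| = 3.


Plotkin bound M ≤ 4; given |C| = 3 ≤ bound (satisfied).

Check applicability: 2d = 36, n = 27.
2d − n = 9 > 0, so Plotkin applies.
Compute d/(2d−n) = 18/9 ≈ 2.0000.
⌊d/(2d−n)⌋ = 2.
Plotkin bound: M ≤ 2·2 = 4.
Given |C| = 3, check: satisfied.
This |C| is below the Plotkin bound.


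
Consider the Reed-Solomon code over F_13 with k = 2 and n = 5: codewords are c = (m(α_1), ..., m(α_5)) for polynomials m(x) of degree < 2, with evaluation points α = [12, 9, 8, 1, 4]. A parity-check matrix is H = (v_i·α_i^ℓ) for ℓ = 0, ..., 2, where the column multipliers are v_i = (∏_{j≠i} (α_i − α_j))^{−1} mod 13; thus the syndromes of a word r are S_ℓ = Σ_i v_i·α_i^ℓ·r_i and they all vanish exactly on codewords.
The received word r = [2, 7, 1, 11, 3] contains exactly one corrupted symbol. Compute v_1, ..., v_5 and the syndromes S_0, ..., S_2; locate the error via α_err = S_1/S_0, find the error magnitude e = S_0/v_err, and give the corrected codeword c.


S = (1, 12, 1), error at position 1, error magnitude e = 3, c = [12, 7, 1, 11, 3].

Step 1: column multipliers v_i = (∏_{j≠i}(α_i − α_j))^{−1} mod 13.
  i = 1 (α = 12): (12−9)(12−8)(12−1)(12−4) = 3·4·11·8 = 1056 ≡ 3, so v_1 = 3^{−1} = 9 (mod 13).
  i = 2 (α = 9): (9−12)(9−8)(9−1)(9−4) = (−3)·1·8·5 = −120 ≡ 10, so v_2 = 10^{−1} = 4 (mod 13).
  i = 3 (α = 8): (8−12)(8−9)(8−1)(8−4) = (−4)·(−1)·7·4 = 112 ≡ 8, so v_3 = 8^{−1} = 5 (mod 13).
  i = 4 (α = 1): (1−12)(1−9)(1−8)(1−4) = (−11)·(−8)·(−7)·(−3) = 1848 ≡ 2, so v_4 = 2^{−1} = 7 (mod 13).
  i = 5 (α = 4): (4−12)(4−9)(4−8)(4−1) = (−8)·(−5)·(−4)·3 = −480 ≡ 1, so v_5 = 1^{−1} = 1 (mod 13).
  v = [9, 4, 5, 7, 1].
Step 2: syndromes of r = [2, 7, 1, 11, 3] (all sums mod 13).
  S_0 = Σ v_i r_i = 9·2 + 4·7 + 5·1 + 7·11 + 1·3 = 131 ≡ 1.
  S_1 = Σ v_i α_i r_i = 9·12·2 + 4·9·7 + 5·8·1 + 7·1·11 + 1·4·3 = 597 ≡ 12.
  α_i^2 mod 13 = [1, 3, 12, 1, 3].
  S_2 = Σ v_i α_i^2 r_i = 9·1·2 + 4·3·7 + 5·12·1 + 7·1·11 + 1·3·3 = 248 ≡ 1.
  S = (1, 12, 1) ≠ 0, so r is not a codeword (an error is present).
Step 3: locate the error. For a single error e at position i, S_ℓ = v_i·e·α_i^ℓ, so α_err = S_1/S_0.
  S_0^{−1} = 1^{−1} = 1 (mod 13), so α_err = 12·1 = 12 ≡ 12 = α_1. Error position i = 1.
  Consistency check: S_2/S_1 = 1·12 = 12 ≡ 12 = α_err ✓ (single-error assumption holds).
Step 4: error magnitude e = S_0/v_1 = S_0·∏_{j≠1}(α_1 − α_j) = 1·3 = 3 ≡ 3 (mod 13).
Step 5: correct position 1: c_1 = r_1 − e = 2 − 3 ≡ 12 (mod 13). Hence c = [12, 7, 1, 11, 3].
  Check: interpolating c through the α_i gives m(x) = 5 + 6·x (degree < 2) with m(α_i) = c_i for every i, so c is indeed a codeword.


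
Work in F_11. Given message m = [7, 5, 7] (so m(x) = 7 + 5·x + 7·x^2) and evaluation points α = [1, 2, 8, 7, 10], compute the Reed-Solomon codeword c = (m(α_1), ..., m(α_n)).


c = [8, 1, 0, 0, 9]

Message polynomial: m(x) = 7 + 5·x + 7·x^2 (mod 11).
For each evaluation point α_i, compute m(α_i) mod 11:
  α_1 = 1: Horner steps 7 → 1 → 8, so m(1) = 8.
  α_2 = 2: Horner steps 7 → 8 → 1, so m(2) = 1.
  α_3 = 8: Horner steps 7 → 6 → 0, so m(8) = 0.
  α_4 = 7: Horner steps 7 → 10 → 0, so m(7) = 0.
  α_5 = 10: Horner steps 7 → 9 → 9, so m(10) = 9.
Codeword c = [8, 1, 0, 0, 9] ∈ F_11^5.


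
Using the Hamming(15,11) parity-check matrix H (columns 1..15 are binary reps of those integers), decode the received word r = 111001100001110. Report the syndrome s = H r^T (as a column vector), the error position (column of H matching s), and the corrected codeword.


s = (1, 1, 1, 0)^T, error position = 14, corrected codeword c = 111001100001100

Compute s = H r^T mod 2 one row at a time:
  s_1 = 0 + 0 + 0 + 0 + 1 + 1 + 1 + 0 = 3 ≡ 1 (mod 2).
  s_2 = 0 + 0 + 1 + 1 + 1 + 1 + 1 + 0 = 5 ≡ 1 (mod 2).
  s_3 = 1 + 1 + 1 + 1 + 0 + 0 + 1 + 0 = 5 ≡ 1 (mod 2).
  s_4 = 1 + 1 + 0 + 1 + 0 + 0 + 1 + 0 = 4 ≡ 0 (mod 2).
s = (1, 1, 1, 0)^T — this equals column 14 of H (binary 1110), so error is at position 14.
Correct: flip bit 14 of r = 111001100001110 to get c = 111001100001100.


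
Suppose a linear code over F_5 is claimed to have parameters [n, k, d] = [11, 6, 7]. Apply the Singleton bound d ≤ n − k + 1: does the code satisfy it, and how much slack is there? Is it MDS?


Singleton RHS = n − k + 1 = 6, slack = -1, bound violated (no such code; not MDS).

Singleton bound: d ≤ n − k + 1.
Here n = 11, k = 6, so n − k + 1 = 6.
Given d = 7, check d ≤ 6: NO.
Slack = (n − k + 1) − d = -1.
The slack is negative: d = 7 exceeds n − k + 1 = 6 by 1, so the Singleton bound is violated and no linear [11, 6, 7]_5 code can exist. In particular it is not MDS (MDS requires d = n − k + 1 exactly).
Description: the claimed parameters are [11, 6, 7]_5; such a code would be impossible (violates the Singleton bound).


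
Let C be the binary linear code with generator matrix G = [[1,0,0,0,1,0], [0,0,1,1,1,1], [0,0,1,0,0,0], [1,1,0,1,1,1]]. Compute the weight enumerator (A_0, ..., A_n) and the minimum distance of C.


Weight distribution: A_0 = 1, A_1 = 1, A_2 = 3, A_3 = 6, A_4 = 3, A_5 = 1, A_6 = 1. Minimum distance d = 1.

Enumerate all 2^4 = 16 messages m ∈ F_2^4.
For each, compute codeword c = mG in F_2^6, then tally its weight.
  m = 0000 → c = 000000, weight = 0.
  m = 1000 → c = 100010, weight = 2.
  m = 0100 → c = 001111, weight = 4.
  m = 1100 → c = 101101, weight = 4.
  m = 0010 → c = 001000, weight = 1.
  m = 1010 → c = 101010, weight = 3.
  m = 0110 → c = 000111, weight = 3.
  m = 1110 → c = 100101, weight = 3.
  m = 0001 → c = 110111, weight = 5.
  m = 1001 → c = 010101, weight = 3.
  m = 0101 → c = 111000, weight = 3.
  m = 1101 → c = 011010, weight = 3.
  m = 0011 → c = 111111, weight = 6.
  m = 1011 → c = 011101, weight = 4.
  m = 0111 → c = 110000, weight = 2.
  m = 1111 → c = 010010, weight = 2.
Tally weights:
  weight 0: 1 codewords.
  weight 1: 1 codewords.
  weight 2: 3 codewords.
  weight 3: 6 codewords.
  weight 4: 3 codewords.
  weight 5: 1 codewords.
  weight 6: 1 codewords.
Minimum distance d = smallest w > 0 with A_w > 0 = 1.
Sanity: Σ A_w = 16 = 2^4 = 16 ✓.


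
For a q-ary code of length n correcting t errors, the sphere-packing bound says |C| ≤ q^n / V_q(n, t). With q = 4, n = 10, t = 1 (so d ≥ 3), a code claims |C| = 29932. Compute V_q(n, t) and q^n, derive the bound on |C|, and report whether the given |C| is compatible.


V_q(n, t) = 31, q^n = 1048576, Hamming bound = 33825, |C| = 29932 ≤ bound (satisfied).

Step 1: Compute V_q(n, t) = Σ_{j=0}^1 C(n, j) (q−1)^j.
  j = 0: C(10,0)·(3)^0 = 1·1 = 1.
  j = 1: C(10,1)·(3)^1 = 10·3 = 30.
  V_q(n, t) = 1 + 30 = 31.
Step 2: q^n = 4^10 = 1048576.
Step 3: Hamming bound ⌊q^n / V_q(n,t)⌋ = ⌊1048576/31⌋ = 33825.
Step 4: Compare |C| = 29932 to 33825: satisfied.
The claimed |C| lies below the Hamming bound.


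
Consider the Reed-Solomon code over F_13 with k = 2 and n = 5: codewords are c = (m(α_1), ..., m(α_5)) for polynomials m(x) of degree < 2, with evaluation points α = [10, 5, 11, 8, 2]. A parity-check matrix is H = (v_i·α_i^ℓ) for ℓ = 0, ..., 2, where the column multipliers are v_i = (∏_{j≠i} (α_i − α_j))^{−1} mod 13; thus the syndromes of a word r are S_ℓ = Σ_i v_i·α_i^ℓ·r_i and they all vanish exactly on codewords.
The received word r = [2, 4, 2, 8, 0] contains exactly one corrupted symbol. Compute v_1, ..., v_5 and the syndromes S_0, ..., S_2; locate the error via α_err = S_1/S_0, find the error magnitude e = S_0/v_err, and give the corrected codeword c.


S = (7, 12, 2), error at position 3, error magnitude e = 3, c = [2, 4, 12, 8, 0].

Step 1: column multipliers v_i = (∏_{j≠i}(α_i − α_j))^{−1} mod 13.
  i = 1 (α = 10): (10−5)(10−11)(10−8)(10−2) = 5·(−1)·2·8 = −80 ≡ 11, so v_1 = 11^{−1} = 6 (mod 13).
  i = 2 (α = 5): (5−10)(5−11)(5−8)(5−2) = (−5)·(−6)·(−3)·3 = −270 ≡ 3, so v_2 = 3^{−1} = 9 (mod 13).
  i = 3 (α = 11): (11−10)(11−5)(11−8)(11−2) = 1·6·3·9 = 162 ≡ 6, so v_3 = 6^{−1} = 11 (mod 13).
  i = 4 (α = 8): (8−10)(8−5)(8−11)(8−2) = (−2)·3·(−3)·6 = 108 ≡ 4, so v_4 = 4^{−1} = 10 (mod 13).
  i = 5 (α = 2): (2−10)(2−5)(2−11)(2−8) = (−8)·(−3)·(−9)·(−6) = 1296 ≡ 9, so v_5 = 9^{−1} = 3 (mod 13).
  v = [6, 9, 11, 10, 3].
Step 2: syndromes of r = [2, 4, 2, 8, 0] (all sums mod 13).
  S_0 = Σ v_i r_i = 6·2 + 9·4 + 11·2 + 10·8 + 3·0 = 150 ≡ 7.
  S_1 = Σ v_i α_i r_i = 6·10·2 + 9·5·4 + 11·11·2 + 10·8·8 + 3·2·0 = 1182 ≡ 12.
  α_i^2 mod 13 = [9, 12, 4, 12, 4].
  S_2 = Σ v_i α_i^2 r_i = 6·9·2 + 9·12·4 + 11·4·2 + 10·12·8 + 3·4·0 = 1588 ≡ 2.
  S = (7, 12, 2) ≠ 0, so r is not a codeword (an error is present).
Step 3: locate the error. For a single error e at position i, S_ℓ = v_i·e·α_i^ℓ, so α_err = S_1/S_0.
  S_0^{−1} = 7^{−1} = 2 (mod 13), so α_err = 12·2 = 24 ≡ 11 = α_3. Error position i = 3.
  Consistency check: S_2/S_1 = 2·12 = 24 ≡ 11 = α_err ✓ (single-error assumption holds).
Step 4: error magnitude e = S_0/v_3 = S_0·∏_{j≠3}(α_3 − α_j) = 7·6 = 42 ≡ 3 (mod 13).
Step 5: correct position 3: c_3 = r_3 − e = 2 − 3 ≡ 12 (mod 13). Hence c = [2, 4, 12, 8, 0].
  Check: interpolating c through the α_i gives m(x) = 6 + 10·x (degree < 2) with m(α_i) = c_i for every i, so c is indeed a codeword.


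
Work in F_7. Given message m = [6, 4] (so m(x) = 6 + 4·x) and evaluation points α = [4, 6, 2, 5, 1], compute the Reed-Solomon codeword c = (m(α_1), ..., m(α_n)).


c = [1, 2, 0, 5, 3]

Message polynomial: m(x) = 6 + 4·x (mod 7).
For each evaluation point α_i, compute m(α_i) mod 7:
  α_1 = 4: Horner steps 4 → 1, so m(4) = 1.
  α_2 = 6: Horner steps 4 → 2, so m(6) = 2.
  α_3 = 2: Horner steps 4 → 0, so m(2) = 0.
  α_4 = 5: Horner steps 4 → 5, so m(5) = 5.
  α_5 = 1: Horner steps 4 → 3, so m(1) = 3.
Codeword c = [1, 2, 0, 5, 3] ∈ F_7^5.


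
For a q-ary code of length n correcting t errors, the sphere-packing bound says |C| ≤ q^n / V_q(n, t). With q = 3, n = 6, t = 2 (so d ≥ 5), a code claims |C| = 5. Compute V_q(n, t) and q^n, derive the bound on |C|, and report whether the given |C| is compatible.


V_q(n, t) = 73, q^n = 729, Hamming bound = 9, |C| = 5 ≤ bound (satisfied).

Step 1: Compute V_q(n, t) = Σ_{j=0}^2 C(n, j) (q−1)^j.
  j = 0: C(6,0)·(2)^0 = 1·1 = 1.
  j = 1: C(6,1)·(2)^1 = 6·2 = 12.
  j = 2: C(6,2)·(2)^2 = 15·4 = 60.
  V_q(n, t) = 1 + 12 + 60 = 73.
Step 2: q^n = 3^6 = 729.
Step 3: Hamming bound ⌊q^n / V_q(n,t)⌋ = ⌊729/73⌋ = 9.
Step 4: Compare |C| = 5 to 9: satisfied.
The claimed |C| lies below the Hamming bound.


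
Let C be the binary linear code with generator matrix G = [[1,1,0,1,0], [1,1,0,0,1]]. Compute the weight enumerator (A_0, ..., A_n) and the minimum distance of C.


Weight distribution: A_0 = 1, A_2 = 1, A_3 = 2. Minimum distance d = 2.

Enumerate all 2^2 = 4 messages m ∈ F_2^2.
For each, compute codeword c = mG in F_2^5, then tally its weight.
  m = 00 → c = 00000, weight = 0.
  m = 10 → c = 11010, weight = 3.
  m = 01 → c = 11001, weight = 3.
  m = 11 → c = 00011, weight = 2.
Tally weights:
  weight 0: 1 codewords.
  weight 2: 1 codewords.
  weight 3: 2 codewords.
Minimum distance d = smallest w > 0 with A_w > 0 = 2.
Sanity: Σ A_w = 4 = 2^2 = 4 ✓.


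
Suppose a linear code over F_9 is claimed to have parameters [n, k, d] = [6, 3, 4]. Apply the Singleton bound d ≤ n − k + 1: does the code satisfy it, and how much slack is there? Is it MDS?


Singleton RHS = n − k + 1 = 4, slack = 0, bound satisfied, MDS.

Singleton bound: d ≤ n − k + 1.
Here n = 6, k = 3, so n − k + 1 = 4.
Given d = 4, check d ≤ 4: YES.
Slack = (n − k + 1) − d = 0.
The code is MDS (slack = 0).
Description: the claimed parameters are [6, 3, 4]_9; such a code would be MDS (meets Singleton bound).


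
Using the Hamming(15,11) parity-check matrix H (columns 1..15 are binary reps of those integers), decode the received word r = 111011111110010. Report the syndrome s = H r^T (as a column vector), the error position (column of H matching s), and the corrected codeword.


s = (1, 0, 1, 0)^T, error position = 10, corrected codeword c = 111011111010010

Compute s = H r^T mod 2 one row at a time:
  s_1 = 1 + 1 + 1 + 1 + 0 + 0 + 1 + 0 = 5 ≡ 1 (mod 2).
  s_2 = 0 + 1 + 1 + 1 + 0 + 0 + 1 + 0 = 4 ≡ 0 (mod 2).
  s_3 = 1 + 1 + 1 + 1 + 1 + 1 + 1 + 0 = 7 ≡ 1 (mod 2).
  s_4 = 1 + 1 + 1 + 1 + 1 + 1 + 0 + 0 = 6 ≡ 0 (mod 2).
s = (1, 0, 1, 0)^T — this equals column 10 of H (binary 1010), so error is at position 10.
Correct: flip bit 10 of r = 111011111110010 to get c = 111011111010010.


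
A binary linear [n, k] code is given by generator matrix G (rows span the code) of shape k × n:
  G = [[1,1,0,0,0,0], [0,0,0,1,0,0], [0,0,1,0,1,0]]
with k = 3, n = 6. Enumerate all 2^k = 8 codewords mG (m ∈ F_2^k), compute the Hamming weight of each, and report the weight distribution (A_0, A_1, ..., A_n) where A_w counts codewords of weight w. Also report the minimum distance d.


Weight distribution: A_0 = 1, A_1 = 1, A_2 = 2, A_3 = 2, A_4 = 1, A_5 = 1. Minimum distance d = 1.

Enumerate all 2^3 = 8 messages m ∈ F_2^3.
For each, compute codeword c = mG in F_2^6, then tally its weight.
  m = 000 → c = 000000, weight = 0.
  m = 100 → c = 110000, weight = 2.
  m = 010 → c = 000100, weight = 1.
  m = 110 → c = 110100, weight = 3.
  m = 001 → c = 001010, weight = 2.
  m = 101 → c = 111010, weight = 4.
  m = 011 → c = 001110, weight = 3.
  m = 111 → c = 111110, weight = 5.
Tally weights:
  weight 0: 1 codewords.
  weight 1: 1 codewords.
  weight 2: 2 codewords.
  weight 3: 2 codewords.
  weight 4: 1 codewords.
  weight 5: 1 codewords.
Minimum distance d = smallest w > 0 with A_w > 0 = 1.
Sanity: Σ A_w = 8 = 2^3 = 8 ✓.
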